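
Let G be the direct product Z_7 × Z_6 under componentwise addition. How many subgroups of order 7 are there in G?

1

|G| = 42 and 7 | 42, so subgroups of order 7 are possible by Lagrange.
The subgroups of order 7 are: {(0,0), (1,0), (2,0), (3,0), (4,0), (5,0), (6,0)}.
So G has 1 subgroup of order 7.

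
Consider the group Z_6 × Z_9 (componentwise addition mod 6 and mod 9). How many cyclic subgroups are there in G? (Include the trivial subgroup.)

16

Each element a generates a cyclic subgroup ⟨a⟩; distinct elements may generate the same one (a cyclic group of order d has φ(d) generators).
Cyclic subgroups by order — order 1: 1; order 2: 1; order 3: 4; order 6: 4; order 9: 3; order 18: 3.
Total: 16.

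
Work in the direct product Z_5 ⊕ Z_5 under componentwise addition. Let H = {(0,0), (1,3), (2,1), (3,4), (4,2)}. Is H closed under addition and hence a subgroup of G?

|H| = 5 divides |G| = 25, consistent with Lagrange.
H contains the identity, every element's inverse is in H, and H is closed under +: it is a subgroup.
In fact H = ⟨(2,1)⟩.

Yes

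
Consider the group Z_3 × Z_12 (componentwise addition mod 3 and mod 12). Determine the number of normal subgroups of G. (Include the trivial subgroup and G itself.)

G is abelian, so every subgroup is normal.
G has 18 subgroups in total, hence 18 normal subgroups.

18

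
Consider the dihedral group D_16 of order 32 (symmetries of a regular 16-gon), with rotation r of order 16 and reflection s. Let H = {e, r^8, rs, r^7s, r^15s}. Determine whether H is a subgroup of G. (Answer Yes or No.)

|H| = 5 does not divide |G| = 32, so by Lagrange H is not a subgroup.

No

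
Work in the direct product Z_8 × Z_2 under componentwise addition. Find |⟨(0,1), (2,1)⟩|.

8

|⟨(0,1)⟩| = 2 and |⟨(2,1)⟩| = 4, so |H| is a multiple of lcm(2, 4) = 4 and divides |G| = 16.
Closing under the operation: H = {(0,0), (0,1), (2,0), (2,1), (4,0), (4,1), (6,0), (6,1)}, so |H| = 8.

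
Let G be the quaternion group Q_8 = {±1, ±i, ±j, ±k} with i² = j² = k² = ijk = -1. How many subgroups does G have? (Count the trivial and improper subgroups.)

6

|G| = 8, so by Lagrange every subgroup order divides 8. Divisors: 1, 2, 4, 8.
Subgroups by order — order 1: 1; order 2: 1; order 4: 3; order 8: 1.
Total: 1 + 1 + 3 + 1 = 6.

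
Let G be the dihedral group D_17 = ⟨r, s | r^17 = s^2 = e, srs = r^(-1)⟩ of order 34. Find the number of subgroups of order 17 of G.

1

|G| = 34 and 17 | 34, so subgroups of order 17 are possible by Lagrange.
The subgroups of order 17 are: {e, r, r^2, r^3, r^4, r^5, r^6, r^7, r^8, r^9, r^10, r^11, r^12, r^13, r^14, r^15, r^16}.
So G has 1 subgroup of order 17.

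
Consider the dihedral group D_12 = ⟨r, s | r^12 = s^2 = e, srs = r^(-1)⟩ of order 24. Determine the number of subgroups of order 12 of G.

3

|G| = 24 and 12 | 24, so subgroups of order 12 are possible by Lagrange.
The subgroups of order 12 are: {e, r, r^2, r^3, r^4, r^5, r^6, r^7, r^8, r^9, r^10, r^11}; {e, r^2, r^4, r^6, r^8, r^10, s, r^2s, r^4s, r^6s, r^8s, r^10s}; {e, r^2, r^4, r^6, r^8, r^10, rs, r^3s, r^5s, r^7s, r^9s, r^11s}.
So G has 3 subgroups of order 12.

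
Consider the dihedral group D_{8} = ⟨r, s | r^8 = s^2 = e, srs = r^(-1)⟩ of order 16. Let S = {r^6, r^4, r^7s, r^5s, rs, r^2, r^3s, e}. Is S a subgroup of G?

|S| = 8 divides |G| = 16, consistent with Lagrange.
S contains the identity, every element's inverse is in S, and S is closed under ·: it is a subgroup.

Yes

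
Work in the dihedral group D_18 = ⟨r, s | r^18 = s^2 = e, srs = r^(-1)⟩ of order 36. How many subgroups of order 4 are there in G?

|G| = 36 and 4 | 36, so subgroups of order 4 are possible by Lagrange.
The subgroups of order 4 are: {e, r^9, rs, r^10s}; {e, r^9, r^2s, r^11s}; {e, r^9, r^3s, r^12s}; {e, r^9, r^4s, r^13s}; … (9 in all).
So G has 9 subgroups of order 4.

9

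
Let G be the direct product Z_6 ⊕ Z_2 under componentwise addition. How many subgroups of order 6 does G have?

3

|G| = 12 and 6 | 12, so subgroups of order 6 are possible by Lagrange.
The subgroups of order 6 are: {(0,0), (0,1), (2,0), (2,1), (4,0), (4,1)}; {(0,0), (1,0), (2,0), (3,0), (4,0), (5,0)}; {(0,0), (1,1), (2,0), (3,1), (4,0), (5,1)}.
So G has 3 subgroups of order 6.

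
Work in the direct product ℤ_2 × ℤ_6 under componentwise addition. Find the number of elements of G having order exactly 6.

6

An element (a,b) has order lcm(ord(a), ord(b)); count pairs with lcm equal to 6.
Enumerating gives 6 such elements.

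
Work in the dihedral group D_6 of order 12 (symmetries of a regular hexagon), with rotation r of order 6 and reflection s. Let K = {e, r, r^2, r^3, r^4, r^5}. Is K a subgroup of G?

|K| = 6 divides |G| = 12, consistent with Lagrange.
K contains the identity, every element's inverse is in K, and K is closed under ·: it is a subgroup.
In fact K = ⟨r^5⟩.

Yes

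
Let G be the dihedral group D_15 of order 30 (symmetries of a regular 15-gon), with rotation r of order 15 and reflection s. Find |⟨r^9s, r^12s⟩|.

10

|⟨r^9s⟩| = 2 and |⟨r^12s⟩| = 2, so |H| is a multiple of lcm(2, 2) = 2 and divides |G| = 30.
Closing under the operation: H = {e, r^3, r^6, r^9, r^12, s, r^3s, r^6s, r^9s, r^12s}, so |H| = 10.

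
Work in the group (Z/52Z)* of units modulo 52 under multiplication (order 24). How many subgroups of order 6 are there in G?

|G| = 24 and 6 | 24, so subgroups of order 6 are possible by Lagrange.
The subgroups of order 6 are: {1, 9, 17, 25, 29, 49}; {1, 9, 23, 29, 43, 51}; {1, 3, 9, 27, 29, 35}.
So G has 3 subgroups of order 6.

3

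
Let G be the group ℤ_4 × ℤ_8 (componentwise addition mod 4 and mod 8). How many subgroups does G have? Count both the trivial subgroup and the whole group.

|G| = 32, so by Lagrange every subgroup order divides 32. Divisors: 1, 2, 4, 8, 16, 32.
Subgroups by order — order 1: 1; order 2: 3; order 4: 7; order 8: 7; order 16: 3; order 32: 1.
Total: 1 + 3 + 7 + 7 + 3 + 1 = 22.

22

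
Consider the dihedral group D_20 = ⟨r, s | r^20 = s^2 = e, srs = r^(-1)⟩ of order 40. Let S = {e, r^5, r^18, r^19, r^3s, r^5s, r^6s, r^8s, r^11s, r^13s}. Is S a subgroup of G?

r^18 ∈ S but its inverse r^2 ∉ S, so S is not a subgroup.

No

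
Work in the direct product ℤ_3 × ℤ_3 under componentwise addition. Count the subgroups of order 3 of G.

4

|G| = 9 and 3 | 9, so subgroups of order 3 are possible by Lagrange.
The subgroups of order 3 are: {(0,0), (0,1), (0,2)}; {(0,0), (1,0), (2,0)}; {(0,0), (1,1), (2,2)}; {(0,0), (1,2), (2,1)}.
So G has 4 subgroups of order 3.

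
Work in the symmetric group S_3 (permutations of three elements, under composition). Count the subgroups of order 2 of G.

3

|G| = 6 and 2 | 6, so subgroups of order 2 are possible by Lagrange.
The subgroups of order 2 are: {e, (1 2)}; {e, (1 3)}; {e, (2 3)}.
So G has 3 subgroups of order 2.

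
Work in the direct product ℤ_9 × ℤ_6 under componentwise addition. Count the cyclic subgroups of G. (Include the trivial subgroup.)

Each element a generates a cyclic subgroup ⟨a⟩; distinct elements may generate the same one (a cyclic group of order d has φ(d) generators).
Cyclic subgroups by order — order 1: 1; order 2: 1; order 3: 4; order 6: 4; order 9: 3; order 18: 3.
Total: 16.

16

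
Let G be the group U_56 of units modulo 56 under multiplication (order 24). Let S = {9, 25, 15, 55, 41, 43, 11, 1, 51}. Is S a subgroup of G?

No

|S| = 9 does not divide |G| = 24, so by Lagrange S is not a subgroup.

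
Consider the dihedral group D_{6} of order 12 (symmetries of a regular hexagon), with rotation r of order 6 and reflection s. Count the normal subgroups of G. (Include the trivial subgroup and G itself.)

G has 16 subgroups. Checking conjugation-invariance by order — order 1: 1/1 normal; order 2: 1/7 normal; order 3: 1/1 normal; order 4: 0/3 normal; order 6: 3/3 normal; order 12: 1/1 normal.
Total normal subgroups: 7.

7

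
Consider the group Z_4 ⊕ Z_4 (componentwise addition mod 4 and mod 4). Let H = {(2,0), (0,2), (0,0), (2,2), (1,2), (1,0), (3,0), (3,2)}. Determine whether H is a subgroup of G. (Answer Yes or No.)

Yes

|H| = 8 divides |G| = 16, consistent with Lagrange.
H contains the identity, every element's inverse is in H, and H is closed under +: it is a subgroup.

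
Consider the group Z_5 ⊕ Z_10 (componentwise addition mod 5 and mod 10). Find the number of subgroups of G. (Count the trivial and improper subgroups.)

|G| = 50, so by Lagrange every subgroup order divides 50. Divisors: 1, 2, 5, 10, 25, 50.
Subgroups by order — order 1: 1; order 2: 1; order 5: 6; order 10: 6; order 25: 1; order 50: 1.
Total: 1 + 1 + 6 + 6 + 1 + 1 = 16.

16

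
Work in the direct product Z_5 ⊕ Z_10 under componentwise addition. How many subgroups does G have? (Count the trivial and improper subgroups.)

|G| = 50, so by Lagrange every subgroup order divides 50. Divisors: 1, 2, 5, 10, 25, 50.
Subgroups by order — order 1: 1; order 2: 1; order 5: 6; order 10: 6; order 25: 1; order 50: 1.
Total: 1 + 1 + 6 + 6 + 1 + 1 = 16.

16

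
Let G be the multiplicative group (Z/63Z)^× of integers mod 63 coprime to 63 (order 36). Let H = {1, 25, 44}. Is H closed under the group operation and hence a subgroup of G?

44 ∈ H but its inverse 53 ∉ H, so H is not a subgroup.

No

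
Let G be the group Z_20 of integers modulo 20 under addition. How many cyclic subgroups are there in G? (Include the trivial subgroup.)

6

A cyclic subgroup of order d is generated by each of its φ(d) elements of order d, so the cyclic subgroups of order d number (#elements of order d)/φ(d).
Cyclic subgroups by order — order 1: 1; order 2: 1; order 4: 1; order 5: 1; order 10: 1; order 20: 1.
Total: 6.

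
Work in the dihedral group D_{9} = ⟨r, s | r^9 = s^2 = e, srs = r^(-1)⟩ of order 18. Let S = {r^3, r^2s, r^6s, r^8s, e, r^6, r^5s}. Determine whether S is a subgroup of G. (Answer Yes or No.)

No

|S| = 7 does not divide |G| = 18, so by Lagrange S is not a subgroup.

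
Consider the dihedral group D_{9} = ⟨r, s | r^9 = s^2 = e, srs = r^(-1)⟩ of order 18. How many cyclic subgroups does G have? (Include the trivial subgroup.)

Each element a generates a cyclic subgroup ⟨a⟩; distinct elements may generate the same one (a cyclic group of order d has φ(d) generators).
Cyclic subgroups by order — order 1: 1; order 2: 9; order 3: 1; order 9: 1.
Total: 12.

12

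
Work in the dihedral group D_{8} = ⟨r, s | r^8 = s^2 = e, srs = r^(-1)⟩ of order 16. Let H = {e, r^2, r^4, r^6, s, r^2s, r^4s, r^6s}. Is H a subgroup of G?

|H| = 8 divides |G| = 16, consistent with Lagrange.
H contains the identity, every element's inverse is in H, and H is closed under ·: it is a subgroup.

Yes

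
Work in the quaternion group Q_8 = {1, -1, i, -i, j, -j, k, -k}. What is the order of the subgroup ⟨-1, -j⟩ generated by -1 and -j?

4

|⟨-1⟩| = 2 and |⟨-j⟩| = 4, so |H| is a multiple of lcm(2, 4) = 4 and divides |G| = 8.
Closing under the operation: H = {1, -1, j, -j}, so |H| = 4.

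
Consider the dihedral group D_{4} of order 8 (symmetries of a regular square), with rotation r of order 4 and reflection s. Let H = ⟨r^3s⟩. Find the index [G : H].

4

|⟨r^3s⟩| = 2 and |G| = 8.
By Lagrange, [G : H] = |G|/|H| = 8/2 = 4.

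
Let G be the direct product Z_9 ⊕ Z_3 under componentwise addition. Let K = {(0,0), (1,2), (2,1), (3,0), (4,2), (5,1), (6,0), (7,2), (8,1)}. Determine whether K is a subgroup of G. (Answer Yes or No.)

Yes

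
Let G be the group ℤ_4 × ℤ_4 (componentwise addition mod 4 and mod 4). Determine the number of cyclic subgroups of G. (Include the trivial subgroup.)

A cyclic subgroup of order d is generated by each of its φ(d) elements of order d, so the cyclic subgroups of order d number (#elements of order d)/φ(d).
Cyclic subgroups by order — order 1: 1; order 2: 3; order 4: 6.
Total: 10.

10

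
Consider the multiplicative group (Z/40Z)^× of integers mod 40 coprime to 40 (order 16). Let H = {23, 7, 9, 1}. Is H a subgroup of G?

|H| = 4 divides |G| = 16, consistent with Lagrange.
H contains the identity, every element's inverse is in H, and H is closed under ·: it is a subgroup.
In fact H = ⟨23⟩.

Yes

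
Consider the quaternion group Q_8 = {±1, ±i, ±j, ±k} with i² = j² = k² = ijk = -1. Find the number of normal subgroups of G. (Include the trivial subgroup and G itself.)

6

G has 6 subgroups. Checking conjugation-invariance by order — order 1: 1/1 normal; order 2: 1/1 normal; order 4: 3/3 normal; order 8: 1/1 normal.
Total normal subgroups: 6.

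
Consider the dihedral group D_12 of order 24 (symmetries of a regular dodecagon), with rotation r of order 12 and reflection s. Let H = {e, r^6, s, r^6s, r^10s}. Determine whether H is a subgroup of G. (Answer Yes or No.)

No

|H| = 5 does not divide |G| = 24, so by Lagrange H is not a subgroup.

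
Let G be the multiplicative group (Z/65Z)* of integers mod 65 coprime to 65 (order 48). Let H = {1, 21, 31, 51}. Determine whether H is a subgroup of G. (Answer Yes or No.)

Yes

|H| = 4 divides |G| = 48, consistent with Lagrange.
H contains the identity, every element's inverse is in H, and H is closed under ·: it is a subgroup.
In fact H = ⟨21⟩.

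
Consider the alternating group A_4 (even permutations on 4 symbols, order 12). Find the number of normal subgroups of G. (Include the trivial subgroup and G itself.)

3

G has 10 subgroups. Checking conjugation-invariance by order — order 1: 1/1 normal; order 2: 0/3 normal; order 3: 0/4 normal; order 4: 1/1 normal; order 12: 1/1 normal.
Total normal subgroups: 3.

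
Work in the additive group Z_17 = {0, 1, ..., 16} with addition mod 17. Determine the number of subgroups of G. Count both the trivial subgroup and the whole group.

A cyclic group of order 17 has exactly one subgroup for each divisor of 17.
Divisors of 17: 1, 17.
So Z_17 has 2 subgroups.

2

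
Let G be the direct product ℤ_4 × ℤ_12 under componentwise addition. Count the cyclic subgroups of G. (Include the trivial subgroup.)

Group the elements of G by the cyclic subgroup they generate; each cyclic subgroup of order d accounts for φ(d) elements.
Cyclic subgroups by order — order 1: 1; order 2: 3; order 3: 1; order 4: 6; order 6: 3; order 12: 6.
Total: 20.

20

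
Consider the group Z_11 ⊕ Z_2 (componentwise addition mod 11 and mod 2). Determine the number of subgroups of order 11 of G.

|G| = 22 and 11 | 22, so subgroups of order 11 are possible by Lagrange.
The subgroups of order 11 are: {(0,0), (1,0), (2,0), (3,0), (4,0), (5,0), (6,0), (7,0), (8,0), (9,0), (10,0)}.
So G has 1 subgroup of order 11.

1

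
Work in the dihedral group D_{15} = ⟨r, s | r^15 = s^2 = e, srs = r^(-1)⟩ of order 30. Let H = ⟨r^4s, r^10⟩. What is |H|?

6

|⟨r^4s⟩| = 2 and |⟨r^10⟩| = 3, so |H| is a multiple of lcm(2, 3) = 6 and divides |G| = 30.
Closing under the operation: H = {e, r^5, r^10, r^4s, r^9s, r^14s}, so |H| = 6.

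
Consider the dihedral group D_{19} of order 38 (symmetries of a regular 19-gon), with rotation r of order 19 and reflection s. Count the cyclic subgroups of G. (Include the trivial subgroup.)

Each element a generates a cyclic subgroup ⟨a⟩; distinct elements may generate the same one (a cyclic group of order d has φ(d) generators).
Cyclic subgroups by order — order 1: 1; order 2: 19; order 19: 1.
Total: 21.

21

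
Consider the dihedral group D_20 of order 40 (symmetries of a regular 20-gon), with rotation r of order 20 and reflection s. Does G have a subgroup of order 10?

10 | 40. A subgroup of order 10 is {e, r^2, r^4, r^6, r^8, r^10, r^12, r^14, r^16, r^18}.

Yes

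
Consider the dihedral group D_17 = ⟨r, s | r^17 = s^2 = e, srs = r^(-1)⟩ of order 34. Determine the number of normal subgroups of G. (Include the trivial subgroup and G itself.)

3

G has 20 subgroups. Checking conjugation-invariance by order — order 1: 1/1 normal; order 2: 0/17 normal; order 17: 1/1 normal; order 34: 1/1 normal.
Total normal subgroups: 3.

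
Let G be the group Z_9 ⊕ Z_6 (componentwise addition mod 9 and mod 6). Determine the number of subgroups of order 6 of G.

|G| = 54 and 6 | 54, so subgroups of order 6 are possible by Lagrange.
The subgroups of order 6 are: {(0,0), (0,1), (0,2), (0,3), (0,4), (0,5)}; {(0,0), (0,3), (3,0), (3,3), (6,0), (6,3)}; {(0,0), (0,3), (3,1), (3,4), (6,2), (6,5)}; {(0,0), (0,3), (3,2), (3,5), (6,1), (6,4)}.
So G has 4 subgroups of order 6.

4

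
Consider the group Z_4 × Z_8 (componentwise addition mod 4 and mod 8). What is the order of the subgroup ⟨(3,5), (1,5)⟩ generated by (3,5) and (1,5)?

16

|⟨(3,5)⟩| = 8 and |⟨(1,5)⟩| = 8, so |H| is a multiple of lcm(8, 8) = 8 and divides |G| = 32.
Closing under the operation: H = {(0,0), (0,2), (0,4), (0,6), (1,1), (1,3), (1,5), (1,7), (2,0), (2,2), (2,4), (2,6), (3,1), (3,3), (3,5), (3,7)}, so |H| = 16.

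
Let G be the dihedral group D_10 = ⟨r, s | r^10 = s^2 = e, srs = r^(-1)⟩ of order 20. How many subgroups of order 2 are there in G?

|G| = 20 and 2 | 20, so subgroups of order 2 are possible by Lagrange.
The subgroups of order 2 are: {e, r^2s}; {e, r^3s}; {e, r^4s}; {e, r^5}; … (11 in all).
So G has 11 subgroups of order 2.

11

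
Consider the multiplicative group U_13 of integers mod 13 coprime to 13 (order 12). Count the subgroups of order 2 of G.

|G| = 12 and 2 | 12, so subgroups of order 2 are possible by Lagrange.
The subgroups of order 2 are: {1, 12}.
So G has 1 subgroup of order 2.

1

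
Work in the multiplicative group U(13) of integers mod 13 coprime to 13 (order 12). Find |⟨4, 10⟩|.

6

|⟨4⟩| = 6 and |⟨10⟩| = 6, so |H| is a multiple of lcm(6, 6) = 6 and divides |G| = 12.
Closing under the operation: H = {1, 3, 4, 9, 10, 12}, so |H| = 6.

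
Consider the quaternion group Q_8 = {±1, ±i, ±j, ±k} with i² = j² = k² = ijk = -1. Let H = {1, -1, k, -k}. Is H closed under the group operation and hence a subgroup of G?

Yes

|H| = 4 divides |G| = 8, consistent with Lagrange.
H contains the identity, every element's inverse is in H, and H is closed under ·: it is a subgroup.
In fact H = ⟨-k⟩.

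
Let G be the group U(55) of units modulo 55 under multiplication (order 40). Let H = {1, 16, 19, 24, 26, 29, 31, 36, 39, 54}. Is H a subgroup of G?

|H| = 10 divides |G| = 40, consistent with Lagrange.
H contains the identity, every element's inverse is in H, and H is closed under ·: it is a subgroup.
In fact H = ⟨39⟩.

Yes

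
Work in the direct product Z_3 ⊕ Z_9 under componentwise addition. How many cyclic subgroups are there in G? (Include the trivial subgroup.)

8

Group the elements of G by the cyclic subgroup they generate; each cyclic subgroup of order d accounts for φ(d) elements.
Cyclic subgroups by order — order 1: 1; order 3: 4; order 9: 3.
Total: 8.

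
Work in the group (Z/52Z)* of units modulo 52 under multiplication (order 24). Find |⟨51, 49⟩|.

12

|⟨51⟩| = 2 and |⟨49⟩| = 6, so |H| is a multiple of lcm(2, 6) = 6 and divides |G| = 24.
Closing under the operation: H = {1, 3, 9, 17, 23, 25, 27, 29, 35, 43, 49, 51}, so |H| = 12.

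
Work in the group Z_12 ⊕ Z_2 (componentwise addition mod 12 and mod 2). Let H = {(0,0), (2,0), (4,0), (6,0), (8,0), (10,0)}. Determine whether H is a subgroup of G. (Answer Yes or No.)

|H| = 6 divides |G| = 24, consistent with Lagrange.
H contains the identity, every element's inverse is in H, and H is closed under +: it is a subgroup.
In fact H = ⟨(10,0)⟩.

Yes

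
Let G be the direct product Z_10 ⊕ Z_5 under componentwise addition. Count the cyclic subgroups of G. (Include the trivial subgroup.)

A cyclic subgroup of order d is generated by each of its φ(d) elements of order d, so the cyclic subgroups of order d number (#elements of order d)/φ(d).
Cyclic subgroups by order — order 1: 1; order 2: 1; order 5: 6; order 10: 6.
Total: 14.

14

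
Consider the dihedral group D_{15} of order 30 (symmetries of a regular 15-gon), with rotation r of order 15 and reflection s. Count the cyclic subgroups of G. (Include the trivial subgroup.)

Each element a generates a cyclic subgroup ⟨a⟩; distinct elements may generate the same one (a cyclic group of order d has φ(d) generators).
Cyclic subgroups by order — order 1: 1; order 2: 15; order 3: 1; order 5: 1; order 15: 1.
Total: 19.

19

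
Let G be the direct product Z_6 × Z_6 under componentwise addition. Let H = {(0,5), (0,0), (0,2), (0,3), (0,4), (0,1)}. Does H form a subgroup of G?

|H| = 6 divides |G| = 36, consistent with Lagrange.
H contains the identity, every element's inverse is in H, and H is closed under +: it is a subgroup.
In fact H = ⟨(0,1)⟩.

Yes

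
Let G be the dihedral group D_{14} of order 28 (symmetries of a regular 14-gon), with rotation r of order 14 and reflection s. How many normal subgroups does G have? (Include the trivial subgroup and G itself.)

7

G has 28 subgroups. Checking conjugation-invariance by order — order 1: 1/1 normal; order 2: 1/15 normal; order 4: 0/7 normal; order 7: 1/1 normal; order 14: 3/3 normal; order 28: 1/1 normal.
Total normal subgroups: 7.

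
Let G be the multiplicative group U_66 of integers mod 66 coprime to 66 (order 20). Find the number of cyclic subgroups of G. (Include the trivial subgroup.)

Group the elements of G by the cyclic subgroup they generate; each cyclic subgroup of order d accounts for φ(d) elements.
Cyclic subgroups by order — order 1: 1; order 2: 3; order 5: 1; order 10: 3.
Total: 8.

8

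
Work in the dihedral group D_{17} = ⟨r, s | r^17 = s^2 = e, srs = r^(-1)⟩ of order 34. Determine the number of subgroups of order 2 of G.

17

|G| = 34 and 2 | 34, so subgroups of order 2 are possible by Lagrange.
The subgroups of order 2 are: {e, r^10s}; {e, r^11s}; {e, r^12s}; {e, r^13s}; … (17 in all).
So G has 17 subgroups of order 2.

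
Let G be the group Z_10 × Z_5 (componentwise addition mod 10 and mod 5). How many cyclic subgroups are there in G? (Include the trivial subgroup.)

14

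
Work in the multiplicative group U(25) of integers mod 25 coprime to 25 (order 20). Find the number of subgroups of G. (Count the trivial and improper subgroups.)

6

|G| = 20, so by Lagrange every subgroup order divides 20. Divisors: 1, 2, 4, 5, 10, 20.
Subgroups by order — order 1: 1; order 2: 1; order 4: 1; order 5: 1; order 10: 1; order 20: 1.
Total: 1 + 1 + 1 + 1 + 1 + 1 = 6.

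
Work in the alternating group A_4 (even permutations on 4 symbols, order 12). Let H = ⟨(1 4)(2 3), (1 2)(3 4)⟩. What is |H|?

4

|⟨(1 4)(2 3)⟩| = 2 and |⟨(1 2)(3 4)⟩| = 2, so |H| is a multiple of lcm(2, 2) = 2 and divides |G| = 12.
Closing under the operation: H = {e, (1 2)(3 4), (1 3)(2 4), (1 4)(2 3)}, so |H| = 4.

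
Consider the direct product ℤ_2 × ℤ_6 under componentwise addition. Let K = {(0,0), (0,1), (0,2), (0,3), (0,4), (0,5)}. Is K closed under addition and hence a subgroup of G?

Yes

|K| = 6 divides |G| = 12, consistent with Lagrange.
K contains the identity, every element's inverse is in K, and K is closed under +: it is a subgroup.
In fact K = ⟨(0,1)⟩.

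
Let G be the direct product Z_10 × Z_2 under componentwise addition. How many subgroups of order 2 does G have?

3

|G| = 20 and 2 | 20, so subgroups of order 2 are possible by Lagrange.
The subgroups of order 2 are: {(0,0), (0,1)}; {(0,0), (5,0)}; {(0,0), (5,1)}.
So G has 3 subgroups of order 2.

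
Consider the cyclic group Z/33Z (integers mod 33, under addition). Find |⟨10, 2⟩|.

|⟨10⟩| = 33 and |⟨2⟩| = 33, so |H| is a multiple of lcm(33, 33) = 33 and divides |G| = 33.
Closing {10, 2} under the group operation gives all of G, so |H| = 33.

33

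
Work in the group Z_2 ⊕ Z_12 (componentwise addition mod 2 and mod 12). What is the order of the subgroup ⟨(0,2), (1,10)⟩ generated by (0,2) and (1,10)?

|⟨(0,2)⟩| = 6 and |⟨(1,10)⟩| = 6, so |H| is a multiple of lcm(6, 6) = 6 and divides |G| = 24.
Closing under the operation: H = {(0,0), (0,2), (0,4), (0,6), (0,8), (0,10), (1,0), (1,2), (1,4), (1,6), (1,8), (1,10)}, so |H| = 12.

12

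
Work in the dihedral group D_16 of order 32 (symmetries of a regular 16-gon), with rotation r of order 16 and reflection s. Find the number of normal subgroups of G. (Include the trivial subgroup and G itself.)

G has 36 subgroups. Checking conjugation-invariance by order — order 1: 1/1 normal; order 2: 1/17 normal; order 4: 1/9 normal; order 8: 1/5 normal; order 16: 3/3 normal; order 32: 1/1 normal.
Total normal subgroups: 8.

8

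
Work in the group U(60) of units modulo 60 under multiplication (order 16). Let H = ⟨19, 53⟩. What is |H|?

8

|⟨19⟩| = 2 and |⟨53⟩| = 4, so |H| is a multiple of lcm(2, 4) = 4 and divides |G| = 16.
Closing under the operation: H = {1, 17, 19, 23, 31, 47, 49, 53}, so |H| = 8.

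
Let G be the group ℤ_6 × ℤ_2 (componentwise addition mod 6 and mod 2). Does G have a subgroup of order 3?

3 | 12. A subgroup of order 3 is {(0,0), (2,0), (4,0)}.

Yes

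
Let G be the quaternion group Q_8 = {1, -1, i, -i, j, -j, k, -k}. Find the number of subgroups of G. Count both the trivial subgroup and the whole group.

6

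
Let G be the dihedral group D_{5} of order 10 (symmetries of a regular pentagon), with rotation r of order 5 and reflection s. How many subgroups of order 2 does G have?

5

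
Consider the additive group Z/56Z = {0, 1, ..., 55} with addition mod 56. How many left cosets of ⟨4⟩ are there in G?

4

|⟨4⟩| = 14 and |G| = 56.
By Lagrange, [G : H] = |G|/|H| = 56/14 = 4.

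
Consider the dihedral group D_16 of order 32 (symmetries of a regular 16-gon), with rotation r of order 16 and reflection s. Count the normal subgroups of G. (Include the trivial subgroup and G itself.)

G has 36 subgroups. Checking conjugation-invariance by order — order 1: 1/1 normal; order 2: 1/17 normal; order 4: 1/9 normal; order 8: 1/5 normal; order 16: 3/3 normal; order 32: 1/1 normal.
Total normal subgroups: 8.

8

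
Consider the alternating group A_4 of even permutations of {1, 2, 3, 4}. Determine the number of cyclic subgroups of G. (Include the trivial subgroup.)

Group the elements of G by the cyclic subgroup they generate; each cyclic subgroup of order d accounts for φ(d) elements.
Cyclic subgroups by order — order 1: 1; order 2: 3; order 3: 4.
Total: 8.

8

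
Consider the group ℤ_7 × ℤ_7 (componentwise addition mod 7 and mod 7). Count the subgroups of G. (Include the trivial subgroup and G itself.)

|G| = 49, so by Lagrange every subgroup order divides 49. Divisors: 1, 7, 49.
Subgroups by order — order 1: 1; order 7: 8; order 49: 1.
Total: 1 + 8 + 1 = 10.

10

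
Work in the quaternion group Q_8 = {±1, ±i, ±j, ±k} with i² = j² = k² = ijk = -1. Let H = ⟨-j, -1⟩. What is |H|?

4

|⟨-j⟩| = 4 and |⟨-1⟩| = 2, so |H| is a multiple of lcm(4, 2) = 4 and divides |G| = 8.
Closing under the operation: H = {1, -1, j, -j}, so |H| = 4.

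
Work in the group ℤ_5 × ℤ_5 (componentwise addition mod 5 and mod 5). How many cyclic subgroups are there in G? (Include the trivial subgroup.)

7

A cyclic subgroup of order d is generated by each of its φ(d) elements of order d, so the cyclic subgroups of order d number (#elements of order d)/φ(d).
Cyclic subgroups by order — order 1: 1; order 5: 6.
Total: 7.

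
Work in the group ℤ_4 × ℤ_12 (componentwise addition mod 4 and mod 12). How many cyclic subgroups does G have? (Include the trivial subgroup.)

A cyclic subgroup of order d is generated by each of its φ(d) elements of order d, so the cyclic subgroups of order d number (#elements of order d)/φ(d).
Cyclic subgroups by order — order 1: 1; order 2: 3; order 3: 1; order 4: 6; order 6: 3; order 12: 6.
Total: 20.

20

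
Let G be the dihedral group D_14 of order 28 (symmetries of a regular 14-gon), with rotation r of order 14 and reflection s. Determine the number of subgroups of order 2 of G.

|G| = 28 and 2 | 28, so subgroups of order 2 are possible by Lagrange.
The subgroups of order 2 are: {e, r^10s}; {e, r^11s}; {e, r^12s}; {e, r^13s}; … (15 in all).
So G has 15 subgroups of order 2.

15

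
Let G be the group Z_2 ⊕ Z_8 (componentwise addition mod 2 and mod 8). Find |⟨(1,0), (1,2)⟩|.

8

|⟨(1,0)⟩| = 2 and |⟨(1,2)⟩| = 4, so |H| is a multiple of lcm(2, 4) = 4 and divides |G| = 16.
Closing under the operation: H = {(0,0), (0,2), (0,4), (0,6), (1,0), (1,2), (1,4), (1,6)}, so |H| = 8.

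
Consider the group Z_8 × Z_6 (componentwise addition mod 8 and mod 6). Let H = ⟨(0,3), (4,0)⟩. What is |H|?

|⟨(0,3)⟩| = 2 and |⟨(4,0)⟩| = 2, so |H| is a multiple of lcm(2, 2) = 2 and divides |G| = 48.
Closing under the operation: H = {(0,0), (0,3), (4,0), (4,3)}, so |H| = 4.

4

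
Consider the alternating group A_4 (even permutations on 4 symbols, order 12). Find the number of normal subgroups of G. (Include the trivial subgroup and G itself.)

3

G has 10 subgroups. Checking conjugation-invariance by order — order 1: 1/1 normal; order 2: 0/3 normal; order 3: 0/4 normal; order 4: 1/1 normal; order 12: 1/1 normal.
Total normal subgroups: 3.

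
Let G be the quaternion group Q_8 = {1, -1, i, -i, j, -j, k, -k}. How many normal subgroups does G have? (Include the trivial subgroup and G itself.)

6

G has 6 subgroups. Checking conjugation-invariance by order — order 1: 1/1 normal; order 2: 1/1 normal; order 4: 3/3 normal; order 8: 1/1 normal.
Total normal subgroups: 6.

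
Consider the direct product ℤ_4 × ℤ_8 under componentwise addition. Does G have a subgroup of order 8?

8 | 32. A subgroup of order 8 is {(0,0), (0,1), (0,2), (0,3), (0,4), (0,5), (0,6), (0,7)}.

Yes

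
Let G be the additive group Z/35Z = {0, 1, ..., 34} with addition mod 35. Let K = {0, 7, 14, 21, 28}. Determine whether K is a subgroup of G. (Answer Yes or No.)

Yes

|K| = 5 divides |G| = 35, consistent with Lagrange.
K contains the identity, every element's inverse is in K, and K is closed under +: it is a subgroup.
In fact K = ⟨21⟩.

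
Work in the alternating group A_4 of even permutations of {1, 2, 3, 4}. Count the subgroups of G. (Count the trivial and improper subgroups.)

|G| = 12, so by Lagrange every subgroup order divides 12. Divisors: 1, 2, 3, 4, 6, 12.
Subgroups by order — order 1: 1; order 2: 3; order 3: 4; order 4: 1; order 6: 0; order 12: 1.
Total: 1 + 3 + 4 + 1 + 0 + 1 = 10.

10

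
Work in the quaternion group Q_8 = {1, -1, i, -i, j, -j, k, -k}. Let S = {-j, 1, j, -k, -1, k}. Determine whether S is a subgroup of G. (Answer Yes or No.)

No

|S| = 6 does not divide |G| = 8, so by Lagrange S is not a subgroup.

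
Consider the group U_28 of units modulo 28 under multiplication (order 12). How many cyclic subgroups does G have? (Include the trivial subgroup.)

8

Group the elements of G by the cyclic subgroup they generate; each cyclic subgroup of order d accounts for φ(d) elements.
Cyclic subgroups by order — order 1: 1; order 2: 3; order 3: 1; order 6: 3.
Total: 8.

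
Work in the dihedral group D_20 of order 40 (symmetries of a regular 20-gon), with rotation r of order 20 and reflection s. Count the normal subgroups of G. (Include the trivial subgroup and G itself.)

G has 48 subgroups. Checking conjugation-invariance by order — order 1: 1/1 normal; order 2: 1/21 normal; order 4: 1/11 normal; order 5: 1/1 normal; order 8: 0/5 normal; order 10: 1/5 normal; order 20: 3/3 normal; order 40: 1/1 normal.
Total normal subgroups: 9.

9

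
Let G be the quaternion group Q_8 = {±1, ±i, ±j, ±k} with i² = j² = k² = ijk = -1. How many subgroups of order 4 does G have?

|G| = 8 and 4 | 8, so subgroups of order 4 are possible by Lagrange.
The subgroups of order 4 are: {1, -1, i, -i}; {1, -1, j, -j}; {1, -1, k, -k}.
So G has 3 subgroups of order 4.

3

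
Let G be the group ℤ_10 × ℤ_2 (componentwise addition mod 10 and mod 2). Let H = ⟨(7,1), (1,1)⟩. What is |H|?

10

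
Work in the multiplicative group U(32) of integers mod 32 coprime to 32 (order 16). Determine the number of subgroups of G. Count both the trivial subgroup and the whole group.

|G| = 16, so by Lagrange every subgroup order divides 16. Divisors: 1, 2, 4, 8, 16.
Subgroups by order — order 1: 1; order 2: 3; order 4: 3; order 8: 3; order 16: 1.
Total: 1 + 3 + 3 + 3 + 1 = 11.

11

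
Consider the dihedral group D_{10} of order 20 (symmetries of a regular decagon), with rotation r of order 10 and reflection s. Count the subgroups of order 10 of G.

|G| = 20 and 10 | 20, so subgroups of order 10 are possible by Lagrange.
The subgroups of order 10 are: {e, r, r^2, r^3, r^4, r^5, r^6, r^7, r^8, r^9}; {e, r^2, r^4, r^6, r^8, s, r^2s, r^4s, r^6s, r^8s}; {e, r^2, r^4, r^6, r^8, rs, r^3s, r^5s, r^7s, r^9s}.
So G has 3 subgroups of order 10.

3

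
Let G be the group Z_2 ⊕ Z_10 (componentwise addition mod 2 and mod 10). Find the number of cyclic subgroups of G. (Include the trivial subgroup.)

Group the elements of G by the cyclic subgroup they generate; each cyclic subgroup of order d accounts for φ(d) elements.
Cyclic subgroups by order — order 1: 1; order 2: 3; order 5: 1; order 10: 3.
Total: 8.

8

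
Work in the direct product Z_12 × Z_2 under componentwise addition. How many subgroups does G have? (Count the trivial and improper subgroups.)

|G| = 24, so by Lagrange every subgroup order divides 24. Divisors: 1, 2, 3, 4, 6, 8, 12, 24.
Subgroups by order — order 1: 1; order 2: 3; order 3: 1; order 4: 3; order 6: 3; order 8: 1; order 12: 3; order 24: 1.
Total: 1 + 3 + 1 + 3 + 3 + 1 + 3 + 1 = 16.

16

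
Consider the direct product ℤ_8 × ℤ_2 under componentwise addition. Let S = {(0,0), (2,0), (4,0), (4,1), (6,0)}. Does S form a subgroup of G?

|S| = 5 does not divide |G| = 16, so by Lagrange S is not a subgroup.

No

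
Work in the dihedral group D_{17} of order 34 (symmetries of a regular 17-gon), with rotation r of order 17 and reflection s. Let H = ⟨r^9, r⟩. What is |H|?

17

|⟨r^9⟩| = 17 and |⟨r⟩| = 17, so |H| is a multiple of lcm(17, 17) = 17 and divides |G| = 34.
Closing under the operation: H = {e, r, r^2, r^3, r^4, r^5, r^6, r^7, r^8, r^9, r^10, r^11, r^12, r^13, r^14, r^15, r^16}, so |H| = 17.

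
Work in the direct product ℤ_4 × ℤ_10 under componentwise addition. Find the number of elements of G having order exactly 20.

16

An element (a,b) has order lcm(ord(a), ord(b)); count pairs with lcm equal to 20.
Enumerating gives 16 such elements.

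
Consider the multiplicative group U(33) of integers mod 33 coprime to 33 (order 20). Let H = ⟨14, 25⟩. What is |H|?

|⟨14⟩| = 10 and |⟨25⟩| = 5, so |H| is a multiple of lcm(10, 5) = 10 and divides |G| = 20.
Closing under the operation: H = {1, 4, 5, 14, 16, 20, 23, 25, 26, 31}, so |H| = 10.

10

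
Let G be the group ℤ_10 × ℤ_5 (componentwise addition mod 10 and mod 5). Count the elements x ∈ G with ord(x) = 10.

An element (a,b) has order lcm(ord(a), ord(b)); count pairs with lcm equal to 10.
Enumerating gives 24 such elements.

24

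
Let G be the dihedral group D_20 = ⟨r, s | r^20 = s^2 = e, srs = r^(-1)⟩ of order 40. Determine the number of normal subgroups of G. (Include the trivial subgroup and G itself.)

G has 48 subgroups. Checking conjugation-invariance by order — order 1: 1/1 normal; order 2: 1/21 normal; order 4: 1/11 normal; order 5: 1/1 normal; order 8: 0/5 normal; order 10: 1/5 normal; order 20: 3/3 normal; order 40: 1/1 normal.
Total normal subgroups: 9.

9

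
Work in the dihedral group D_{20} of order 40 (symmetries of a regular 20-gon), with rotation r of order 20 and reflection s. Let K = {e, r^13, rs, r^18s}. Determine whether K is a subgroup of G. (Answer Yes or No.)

No

r^13 ∈ K but its inverse r^7 ∉ K, so K is not a subgroup.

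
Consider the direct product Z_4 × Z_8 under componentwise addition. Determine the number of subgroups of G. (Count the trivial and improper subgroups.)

22

|G| = 32, so by Lagrange every subgroup order divides 32. Divisors: 1, 2, 4, 8, 16, 32.
Subgroups by order — order 1: 1; order 2: 3; order 4: 7; order 8: 7; order 16: 3; order 32: 1.
Total: 1 + 3 + 7 + 7 + 3 + 1 = 22.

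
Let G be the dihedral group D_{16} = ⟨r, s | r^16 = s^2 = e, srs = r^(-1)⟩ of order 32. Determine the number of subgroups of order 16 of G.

|G| = 32 and 16 | 32, so subgroups of order 16 are possible by Lagrange.
The subgroups of order 16 are: {e, r, r^2, r^3, r^4, r^5, r^6, r^7, r^8, r^9, r^10, r^11, r^12, r^13, r^14, r^15}; {e, r^2, r^4, r^6, r^8, r^10, r^12, r^14, s, r^2s, r^4s, r^6s, r^8s, r^10s, r^12s, r^14s}; {e, r^2, r^4, r^6, r^8, r^10, r^12, r^14, rs, r^3s, r^5s, r^7s, r^9s, r^11s, r^13s, r^15s}.
So G has 3 subgroups of order 16.

3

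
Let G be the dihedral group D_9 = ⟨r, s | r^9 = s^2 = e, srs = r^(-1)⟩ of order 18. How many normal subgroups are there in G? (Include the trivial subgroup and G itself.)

4

G has 16 subgroups. Checking conjugation-invariance by order — order 1: 1/1 normal; order 2: 0/9 normal; order 3: 1/1 normal; order 6: 0/3 normal; order 9: 1/1 normal; order 18: 1/1 normal.
Total normal subgroups: 4.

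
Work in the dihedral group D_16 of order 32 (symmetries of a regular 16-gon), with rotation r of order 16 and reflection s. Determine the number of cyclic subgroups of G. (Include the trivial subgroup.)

21

A cyclic subgroup of order d is generated by each of its φ(d) elements of order d, so the cyclic subgroups of order d number (#elements of order d)/φ(d).
Cyclic subgroups by order — order 1: 1; order 2: 17; order 4: 1; order 8: 1; order 16: 1.
Total: 21.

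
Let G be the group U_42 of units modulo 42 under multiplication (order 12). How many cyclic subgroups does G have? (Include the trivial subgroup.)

8

Each element a generates a cyclic subgroup ⟨a⟩; distinct elements may generate the same one (a cyclic group of order d has φ(d) generators).
Cyclic subgroups by order — order 1: 1; order 2: 3; order 3: 1; order 6: 3.
Total: 8.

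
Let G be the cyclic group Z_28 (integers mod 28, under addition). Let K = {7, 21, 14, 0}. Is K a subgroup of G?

|K| = 4 divides |G| = 28, consistent with Lagrange.
K contains the identity, every element's inverse is in K, and K is closed under +: it is a subgroup.
In fact K = ⟨21⟩.

Yes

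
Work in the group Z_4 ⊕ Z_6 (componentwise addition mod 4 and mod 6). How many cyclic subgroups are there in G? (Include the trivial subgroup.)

12

A cyclic subgroup of order d is generated by each of its φ(d) elements of order d, so the cyclic subgroups of order d number (#elements of order d)/φ(d).
Cyclic subgroups by order — order 1: 1; order 2: 3; order 3: 1; order 4: 2; order 6: 3; order 12: 2.
Total: 12.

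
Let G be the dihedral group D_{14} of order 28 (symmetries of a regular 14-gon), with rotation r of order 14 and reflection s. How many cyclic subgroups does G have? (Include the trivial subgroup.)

Group the elements of G by the cyclic subgroup they generate; each cyclic subgroup of order d accounts for φ(d) elements.
Cyclic subgroups by order — order 1: 1; order 2: 15; order 7: 1; order 14: 1.
Total: 18.

18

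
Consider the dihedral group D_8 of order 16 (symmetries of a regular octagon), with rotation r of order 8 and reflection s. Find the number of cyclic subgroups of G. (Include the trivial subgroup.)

12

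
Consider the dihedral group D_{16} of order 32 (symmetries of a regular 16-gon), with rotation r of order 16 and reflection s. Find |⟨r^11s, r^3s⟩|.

4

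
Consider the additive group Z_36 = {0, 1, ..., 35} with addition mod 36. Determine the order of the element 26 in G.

18

In Z_36, the order of an element a is n/gcd(a, n).
gcd(26, 36) = 2, so |⟨26⟩| = 36/2 = 18.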